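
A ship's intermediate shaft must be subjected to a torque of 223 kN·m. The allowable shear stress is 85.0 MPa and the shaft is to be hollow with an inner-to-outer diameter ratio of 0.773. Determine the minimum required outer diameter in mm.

For a hollow shaft with d_i/d_o = 0.773: τ_max = 16T/(π d_o³ (1−k⁴)), so d_o = [16T/(π τ_allow (1−k⁴))]^(1/3) = [16·223000/(π·8.50×10^7·0.6430)]^(1/3) = 0.2749 m.

275 mm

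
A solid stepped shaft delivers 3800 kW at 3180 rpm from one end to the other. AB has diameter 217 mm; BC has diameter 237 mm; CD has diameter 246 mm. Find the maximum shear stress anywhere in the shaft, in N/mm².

ω = 2π·3180/60 = 333.0 rad/s, so T = P/ω = 3800×10³ / 333.0 = 11410 N·m.
Under the same torque, τ_max = 16T/(πd³) is largest where d is smallest — segment AB (d = 217 mm).
τ_max = 16·11410/(π·(0.217)³) = 5.687×10^6 Pa.

5.69 N/mm²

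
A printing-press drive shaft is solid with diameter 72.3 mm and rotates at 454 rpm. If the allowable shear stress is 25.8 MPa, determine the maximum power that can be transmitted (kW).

91.0 kW

J = πd⁴/32 = π(0.0723)⁴/32 = 2.683×10^-6 m⁴.
T_max = τ_allow·J/r = 2.58×10^7 × 2.683×10^-6 / 0.0362 = 1915 N·m.
ω = 2π·454/60 = 47.54 rad/s, so P_max = T_max·ω = 9.102×10^4 W.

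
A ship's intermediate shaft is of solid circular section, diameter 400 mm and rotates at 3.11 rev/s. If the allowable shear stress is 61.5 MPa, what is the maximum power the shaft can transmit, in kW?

15100 kW

J = πd⁴/32 = π(0.400)⁴/32 = 2.513×10^-3 m⁴.
T_max = τ_allow·J/r = 6.15×10^7 × 2.513×10^-3 / 0.200 = 772800 N·m.
ω = 2π·3.11 = 19.54 rad/s, so P_max = T_max·ω = 1.510×10^7 W.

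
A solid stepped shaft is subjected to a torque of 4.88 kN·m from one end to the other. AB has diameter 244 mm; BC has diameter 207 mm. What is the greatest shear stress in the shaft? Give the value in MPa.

2.80 MPa

Under the same torque, τ_max = 16T/(πd³) is largest where d is smallest — segment BC (d = 207 mm).
τ_max = 16·4880/(π·(0.207)³) = 2.802×10^6 Pa.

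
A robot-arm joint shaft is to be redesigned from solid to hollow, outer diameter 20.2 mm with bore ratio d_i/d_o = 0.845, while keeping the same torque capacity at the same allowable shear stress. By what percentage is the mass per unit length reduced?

Equal τ_max and T ⇒ the solid shaft needs d_s³ = d_o³(1−k⁴), so d_s = 20.2·(1−0.845⁴)^(1/3) = 15.93 mm.
Area ratio A_h/A_s = d_o²(1−k²)/d_s² = (1−k²)/(1−k⁴)^(2/3) = 0.4600.
Mass saving = 1 − 0.4600 = 54.0 %.

54.0 %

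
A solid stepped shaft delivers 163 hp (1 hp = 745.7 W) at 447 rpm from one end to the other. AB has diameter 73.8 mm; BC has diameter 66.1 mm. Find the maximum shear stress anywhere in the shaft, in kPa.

ω = 2π·447/60 = 46.81 rad/s, so T = P/ω = 163×745.7 / 46.81 = 2597 N·m.
Under the same torque, τ_max = 16T/(πd³) is largest where d is smallest — segment BC (d = 66.1 mm).
τ_max = 16·2597/(π·(0.0661)³) = 4.579×10^7 Pa.

45800 kPa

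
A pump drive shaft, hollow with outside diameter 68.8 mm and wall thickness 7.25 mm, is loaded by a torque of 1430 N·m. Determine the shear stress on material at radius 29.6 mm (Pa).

J = π(d_o⁴ − d_i⁴)/32 = π(0.0688⁴ − 0.0543⁴)/32 = 1.346×10^-6 m⁴.
Shear stress varies linearly with radius: τ = T·r/J = 1430 × 0.0296 / 1.346×10^-6 = 3.144×10^7 Pa.

3.14e7 Pa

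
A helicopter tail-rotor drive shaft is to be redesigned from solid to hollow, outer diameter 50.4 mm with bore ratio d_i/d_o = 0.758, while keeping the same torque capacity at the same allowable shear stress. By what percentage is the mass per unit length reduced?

Equal τ_max and T ⇒ the solid shaft needs d_s³ = d_o³(1−k⁴), so d_s = 50.4·(1−0.758⁴)^(1/3) = 44.10 mm.
Area ratio A_h/A_s = d_o²(1−k²)/d_s² = (1−k²)/(1−k⁴)^(2/3) = 0.5557.
Mass saving = 1 − 0.5557 = 44.4 %.

44.4 %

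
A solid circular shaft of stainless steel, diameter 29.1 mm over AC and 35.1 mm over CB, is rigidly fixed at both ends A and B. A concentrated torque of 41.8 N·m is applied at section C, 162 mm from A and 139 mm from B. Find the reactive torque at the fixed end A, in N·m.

12.1 N·m

Compatibility: T_A·a/J_AC = T_B·b/J_CB with T_A + T_B = T₀.
J_AC = 7.04×10^-8 m⁴, J_CB = 1.49×10^-7 m⁴, so T_A = T₀·(J_AC/a)/((J_AC/a)+(J_CB/b)) = 12.06 N·m, T_B = 29.74 N·m.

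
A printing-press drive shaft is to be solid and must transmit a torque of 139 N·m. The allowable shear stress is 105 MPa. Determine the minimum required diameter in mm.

18.9 mm

For a solid shaft τ_max = 16T/(πd³), so d = (16T/(π τ_allow))^(1/3) = (16·139.0/(π·1.05×10^8))^(1/3) = 0.01889 m.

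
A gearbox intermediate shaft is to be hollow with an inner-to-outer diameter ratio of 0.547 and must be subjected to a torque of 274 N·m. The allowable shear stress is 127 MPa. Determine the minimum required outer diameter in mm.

For a hollow shaft with d_i/d_o = 0.547: τ_max = 16T/(π d_o³ (1−k⁴)), so d_o = [16T/(π τ_allow (1−k⁴))]^(1/3) = [16·274.0/(π·1.27×10^8·0.9105)]^(1/3) = 0.02294 m.

22.9 mm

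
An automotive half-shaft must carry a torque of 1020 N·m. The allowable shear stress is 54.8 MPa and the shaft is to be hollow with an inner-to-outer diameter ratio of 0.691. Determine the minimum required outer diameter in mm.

49.7 mm

For a hollow shaft with d_i/d_o = 0.691: τ_max = 16T/(π d_o³ (1−k⁴)), so d_o = [16T/(π τ_allow (1−k⁴))]^(1/3) = [16·1020/(π·5.48×10^7·0.7720)]^(1/3) = 0.04970 m.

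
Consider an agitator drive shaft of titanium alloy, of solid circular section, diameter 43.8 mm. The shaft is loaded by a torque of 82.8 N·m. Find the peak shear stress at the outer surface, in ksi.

0.728 ksi

J = πd⁴/32 = π(0.0438)⁴/32 = 3.613×10^-7 m⁴.
τ_max = T·r/J = 82.80 × 0.0219 / 3.613×10^-7 = 5.019×10^6 Pa.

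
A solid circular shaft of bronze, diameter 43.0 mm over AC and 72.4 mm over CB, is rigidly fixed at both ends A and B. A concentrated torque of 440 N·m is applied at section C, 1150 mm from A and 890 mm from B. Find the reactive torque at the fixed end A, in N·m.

38.6 N·m

Compatibility: T_A·a/J_AC = T_B·b/J_CB with T_A + T_B = T₀.
J_AC = 3.36×10^-7 m⁴, J_CB = 2.70×10^-6 m⁴, so T_A = T₀·(J_AC/a)/((J_AC/a)+(J_CB/b)) = 38.65 N·m, T_B = 401.4 N·m.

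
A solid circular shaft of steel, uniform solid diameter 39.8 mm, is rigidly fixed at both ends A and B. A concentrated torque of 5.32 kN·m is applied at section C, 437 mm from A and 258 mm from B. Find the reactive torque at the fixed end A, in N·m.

With uniform GJ and both ends fixed, compatibility θ_AC = θ_CB gives T_A·a = T_B·b, together with T_A + T_B = T₀.
T_A = T₀·b/(a+b) = 5320·258/695.0 = 1975 N·m; T_B = 3345 N·m.

1970 N·m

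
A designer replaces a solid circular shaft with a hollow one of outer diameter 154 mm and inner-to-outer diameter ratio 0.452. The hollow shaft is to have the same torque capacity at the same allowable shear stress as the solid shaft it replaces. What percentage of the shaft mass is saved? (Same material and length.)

Equal τ_max and T ⇒ the solid shaft needs d_s³ = d_o³(1−k⁴), so d_s = 154·(1−0.452⁴)^(1/3) = 151.8 mm.
Area ratio A_h/A_s = d_o²(1−k²)/d_s² = (1−k²)/(1−k⁴)^(2/3) = 0.8186.
Mass saving = 1 − 0.8186 = 18.1 %.

18.1 %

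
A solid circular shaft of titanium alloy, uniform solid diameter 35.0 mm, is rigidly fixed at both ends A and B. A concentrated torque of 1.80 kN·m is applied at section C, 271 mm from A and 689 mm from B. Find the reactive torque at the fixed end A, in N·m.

1290 N·m

With uniform GJ and both ends fixed, compatibility θ_AC = θ_CB gives T_A·a = T_B·b, together with T_A + T_B = T₀.
T_A = T₀·b/(a+b) = 1800·689/960.0 = 1292 N·m; T_B = 508.1 N·m.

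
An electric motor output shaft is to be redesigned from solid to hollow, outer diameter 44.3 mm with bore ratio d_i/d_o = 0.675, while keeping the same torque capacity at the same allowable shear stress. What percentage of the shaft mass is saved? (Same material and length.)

36.4 %

Equal τ_max and T ⇒ the solid shaft needs d_s³ = d_o³(1−k⁴), so d_s = 44.3·(1−0.675⁴)^(1/3) = 40.99 mm.
Area ratio A_h/A_s = d_o²(1−k²)/d_s² = (1−k²)/(1−k⁴)^(2/3) = 0.6357.
Mass saving = 1 − 0.6357 = 36.4 %.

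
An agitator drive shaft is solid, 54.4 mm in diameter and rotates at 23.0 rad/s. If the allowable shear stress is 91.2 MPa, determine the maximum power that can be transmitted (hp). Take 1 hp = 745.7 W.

J = πd⁴/32 = π(0.0544)⁴/32 = 8.598×10^-7 m⁴.
T_max = τ_allow·J/r = 9.12×10^7 × 8.598×10^-7 / 0.0272 = 2883 N·m.
ω = 23.0 rad/s, so P_max = T_max·ω = 6.631×10^4 W.

88.9 hp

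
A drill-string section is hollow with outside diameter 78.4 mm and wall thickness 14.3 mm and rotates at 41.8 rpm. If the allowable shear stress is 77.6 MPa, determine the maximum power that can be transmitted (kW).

26.9 kW

J = π(d_o⁴ − d_i⁴)/32 = π(0.0784⁴ − 0.0498⁴)/32 = 3.105×10^-6 m⁴.
T_max = τ_allow·J/r = 7.76×10^7 × 3.105×10^-6 / 0.0392 = 6147 N·m.
ω = 2π·41.8/60 = 4.377 rad/s, so P_max = T_max·ω = 2.691×10^4 W.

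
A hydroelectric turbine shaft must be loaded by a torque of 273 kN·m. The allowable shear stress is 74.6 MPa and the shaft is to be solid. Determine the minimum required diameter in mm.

265 mm

For a solid shaft τ_max = 16T/(πd³), so d = (16T/(π τ_allow))^(1/3) = (16·273000/(π·7.46×10^7))^(1/3) = 0.2651 m.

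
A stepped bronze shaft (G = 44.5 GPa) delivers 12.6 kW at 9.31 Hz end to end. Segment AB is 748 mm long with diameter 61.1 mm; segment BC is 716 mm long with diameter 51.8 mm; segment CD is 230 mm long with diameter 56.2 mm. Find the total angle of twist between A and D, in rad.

0.00869 rad

ω = 2π·9.31 = 58.50 rad/s, so T = P/ω = 12.6×10³ / 58.50 = 215.4 N·m.
J_AB = π(0.0611)⁴/32 = 1.37×10^-6 m⁴; J_BC = π(0.0518)⁴/32 = 7.07×10^-7 m⁴; J_CD = π(0.0562)⁴/32 = 9.79×10^-7 m⁴.
θ = (T/G)·Σ L_i/J_i = (215.4/44.5×10⁹)·(0.748/1.37×10^-6 + 0.716/7.07×10^-7 + 0.230/9.79×10^-7) = 8.686×10^-3 rad.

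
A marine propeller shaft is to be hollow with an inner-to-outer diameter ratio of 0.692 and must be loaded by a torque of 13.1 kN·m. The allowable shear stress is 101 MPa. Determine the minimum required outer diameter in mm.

For a hollow shaft with d_i/d_o = 0.692: τ_max = 16T/(π d_o³ (1−k⁴)), so d_o = [16T/(π τ_allow (1−k⁴))]^(1/3) = [16·13100/(π·1.01×10^8·0.7707)]^(1/3) = 0.09499 m.

95.0 mm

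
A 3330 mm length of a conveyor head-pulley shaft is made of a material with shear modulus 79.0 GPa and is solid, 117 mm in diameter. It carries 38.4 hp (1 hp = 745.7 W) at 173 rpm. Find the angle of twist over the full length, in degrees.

0.207°

ω = 2π·173/60 = 18.12 rad/s, so T = P/ω = 38.4×745.7 / 18.12 = 1581 N·m.
J = πd⁴/32 = π(0.117)⁴/32 = 1.840×10^-5 m⁴.
θ = T·L/(G·J) = 1581 × 3.33 / (79.0×10⁹ × 1.840×10^-5) = 3.622×10^-3 rad.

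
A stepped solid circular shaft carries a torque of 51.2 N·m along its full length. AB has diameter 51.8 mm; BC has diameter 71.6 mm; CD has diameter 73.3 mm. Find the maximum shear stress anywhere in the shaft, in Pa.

Under the same torque, τ_max = 16T/(πd³) is largest where d is smallest — segment AB (d = 51.8 mm).
τ_max = 16·51.20/(π·(0.0518)³) = 1.876×10^6 Pa.

1.88e6 Pa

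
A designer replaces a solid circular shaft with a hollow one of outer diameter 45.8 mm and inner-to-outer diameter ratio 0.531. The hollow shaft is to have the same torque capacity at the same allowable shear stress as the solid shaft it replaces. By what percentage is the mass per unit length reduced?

Equal τ_max and T ⇒ the solid shaft needs d_s³ = d_o³(1−k⁴), so d_s = 45.8·(1−0.531⁴)^(1/3) = 44.55 mm.
Area ratio A_h/A_s = d_o²(1−k²)/d_s² = (1−k²)/(1−k⁴)^(2/3) = 0.7588.
Mass saving = 1 − 0.7588 = 24.1 %.

24.1 %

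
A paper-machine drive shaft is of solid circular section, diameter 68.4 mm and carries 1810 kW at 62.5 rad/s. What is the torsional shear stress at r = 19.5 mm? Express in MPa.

263 MPa

ω = 62.5 rad/s, so T = P/ω = 1810×10³ / 62.50 = 28960 N·m.
J = πd⁴/32 = π(0.0684)⁴/32 = 2.149×10^-6 m⁴.
Shear stress varies linearly with radius: τ = T·r/J = 28960 × 0.0195 / 2.149×10^-6 = 2.628×10^8 Pa.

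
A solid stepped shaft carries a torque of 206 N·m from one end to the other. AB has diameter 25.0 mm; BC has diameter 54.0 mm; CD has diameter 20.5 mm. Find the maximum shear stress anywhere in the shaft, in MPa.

Under the same torque, τ_max = 16T/(πd³) is largest where d is smallest — segment CD (d = 20.5 mm).
τ_max = 16·206.0/(π·(0.0205)³) = 1.218×10^8 Pa.

122 MPa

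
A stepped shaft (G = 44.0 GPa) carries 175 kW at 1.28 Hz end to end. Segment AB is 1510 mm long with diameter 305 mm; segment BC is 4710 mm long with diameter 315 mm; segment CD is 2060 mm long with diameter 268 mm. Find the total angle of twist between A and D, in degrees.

ω = 2π·1.28 = 8.042 rad/s, so T = P/ω = 175×10³ / 8.042 = 21760 N·m.
J_AB = π(0.305)⁴/32 = 8.50×10^-4 m⁴; J_BC = π(0.315)⁴/32 = 9.67×10^-4 m⁴; J_CD = π(0.268)⁴/32 = 5.06×10^-4 m⁴.
θ = (T/G)·Σ L_i/J_i = (21760/44.0×10⁹)·(1.51/8.50×10^-4 + 4.71/9.67×10^-4 + 2.06/5.06×10^-4) = 5.300×10^-3 rad.

0.304°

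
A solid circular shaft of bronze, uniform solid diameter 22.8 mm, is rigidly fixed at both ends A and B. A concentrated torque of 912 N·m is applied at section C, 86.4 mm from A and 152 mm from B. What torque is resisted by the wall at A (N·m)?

With uniform GJ and both ends fixed, compatibility θ_AC = θ_CB gives T_A·a = T_B·b, together with T_A + T_B = T₀.
T_A = T₀·b/(a+b) = 912.0·152/238.4 = 581.5 N·m; T_B = 330.5 N·m.

581 N·m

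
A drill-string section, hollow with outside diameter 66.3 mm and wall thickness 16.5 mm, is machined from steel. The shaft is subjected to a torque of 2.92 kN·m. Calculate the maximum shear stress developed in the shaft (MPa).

J = π(d_o⁴ − d_i⁴)/32 = π(0.0663⁴ − 0.0333⁴)/32 = 1.776×10^-6 m⁴.
τ_max = T·r/J = 2920 × 0.0331 / 1.776×10^-6 = 5.450×10^7 Pa.

54.5 MPa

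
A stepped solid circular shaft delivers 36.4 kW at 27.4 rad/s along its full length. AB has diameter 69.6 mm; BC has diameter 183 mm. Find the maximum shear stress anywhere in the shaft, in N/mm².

ω = 27.4 rad/s, so T = P/ω = 36.4×10³ / 27.40 = 1328 N·m.
Under the same torque, τ_max = 16T/(πd³) is largest where d is smallest — segment AB (d = 69.6 mm).
τ_max = 16·1328/(π·(0.0696)³) = 2.007×10^7 Pa.

20.1 N/mm²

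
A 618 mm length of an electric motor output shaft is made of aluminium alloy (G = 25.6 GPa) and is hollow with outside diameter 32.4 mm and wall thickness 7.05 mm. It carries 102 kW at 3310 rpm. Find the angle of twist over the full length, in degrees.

ω = 2π·3310/60 = 346.6 rad/s, so T = P/ω = 102×10³ / 346.6 = 294.3 N·m.
J = π(d_o⁴ − d_i⁴)/32 = π(0.0324⁴ − 0.0183⁴)/32 = 9.718×10^-8 m⁴.
θ = T·L/(G·J) = 294.3 × 0.618 / (25.6×10⁹ × 9.718×10^-8) = 0.07310 rad.

4.19°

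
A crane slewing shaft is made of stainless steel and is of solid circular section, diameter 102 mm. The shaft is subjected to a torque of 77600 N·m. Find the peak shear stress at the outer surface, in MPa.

372 MPa

J = πd⁴/32 = π(0.102)⁴/32 = 1.063×10^-5 m⁴.
τ_max = T·r/J = 77600 × 0.0510 / 1.063×10^-5 = 3.724×10^8 Pa.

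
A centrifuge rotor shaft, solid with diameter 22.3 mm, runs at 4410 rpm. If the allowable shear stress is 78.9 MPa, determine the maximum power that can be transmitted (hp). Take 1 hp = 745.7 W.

106 hp

J = πd⁴/32 = π(0.0223)⁴/32 = 2.428×10^-8 m⁴.
T_max = τ_allow·J/r = 7.89×10^7 × 2.428×10^-8 / 0.0112 = 171.8 N·m.
ω = 2π·4410/60 = 461.8 rad/s, so P_max = T_max·ω = 7.934×10^4 W.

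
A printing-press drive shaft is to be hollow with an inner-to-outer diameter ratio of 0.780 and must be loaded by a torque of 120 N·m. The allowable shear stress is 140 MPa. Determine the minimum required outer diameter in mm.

19.1 mm

For a hollow shaft with d_i/d_o = 0.780: τ_max = 16T/(π d_o³ (1−k⁴)), so d_o = [16T/(π τ_allow (1−k⁴))]^(1/3) = [16·120.0/(π·1.40×10^8·0.6298)]^(1/3) = 0.01907 m.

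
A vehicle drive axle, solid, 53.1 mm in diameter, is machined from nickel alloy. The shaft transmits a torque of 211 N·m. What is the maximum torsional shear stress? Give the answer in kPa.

J = πd⁴/32 = π(0.0531)⁴/32 = 7.805×10^-7 m⁴.
τ_max = T·r/J = 211.0 × 0.0266 / 7.805×10^-7 = 7.177×10^6 Pa.

7180 kPa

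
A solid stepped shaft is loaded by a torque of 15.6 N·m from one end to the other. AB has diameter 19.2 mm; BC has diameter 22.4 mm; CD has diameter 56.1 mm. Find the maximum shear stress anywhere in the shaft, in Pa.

Under the same torque, τ_max = 16T/(πd³) is largest where d is smallest — segment AB (d = 19.2 mm).
τ_max = 16·15.60/(π·(0.0192)³) = 1.123×10^7 Pa.

1.12e7 Pa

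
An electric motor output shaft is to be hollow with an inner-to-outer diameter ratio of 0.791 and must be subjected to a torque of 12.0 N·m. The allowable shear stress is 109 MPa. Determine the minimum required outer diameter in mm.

9.73 mm

For a hollow shaft with d_i/d_o = 0.791: τ_max = 16T/(π d_o³ (1−k⁴)), so d_o = [16T/(π τ_allow (1−k⁴))]^(1/3) = [16·12.00/(π·1.09×10^8·0.6085)]^(1/3) = 0.009731 m.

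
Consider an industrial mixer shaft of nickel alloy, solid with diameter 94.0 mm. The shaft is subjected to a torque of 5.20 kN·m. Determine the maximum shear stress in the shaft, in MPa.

31.9 MPa

J = πd⁴/32 = π(0.0940)⁴/32 = 7.665×10^-6 m⁴.
τ_max = T·r/J = 5200 × 0.0470 / 7.665×10^-6 = 3.189×10^7 Pa.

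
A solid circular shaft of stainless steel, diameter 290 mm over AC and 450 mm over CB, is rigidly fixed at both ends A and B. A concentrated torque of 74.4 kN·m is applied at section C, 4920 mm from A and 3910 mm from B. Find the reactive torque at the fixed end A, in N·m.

8970 N·m

Compatibility: T_A·a/J_AC = T_B·b/J_CB with T_A + T_B = T₀.
J_AC = 6.94×10^-4 m⁴, J_CB = 4.03×10^-3 m⁴, so T_A = T₀·(J_AC/a)/((J_AC/a)+(J_CB/b)) = 8969 N·m, T_B = 65430 N·m.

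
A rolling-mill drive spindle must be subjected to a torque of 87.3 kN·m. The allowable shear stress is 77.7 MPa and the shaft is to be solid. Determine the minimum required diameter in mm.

For a solid shaft τ_max = 16T/(πd³), so d = (16T/(π τ_allow))^(1/3) = (16·87300/(π·7.77×10^7))^(1/3) = 0.1789 m.

179 mm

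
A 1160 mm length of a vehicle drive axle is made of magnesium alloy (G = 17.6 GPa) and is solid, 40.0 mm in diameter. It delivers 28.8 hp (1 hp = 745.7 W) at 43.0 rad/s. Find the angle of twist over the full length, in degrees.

7.50°

ω = 43.0 rad/s, so T = P/ω = 28.8×745.7 / 43.00 = 499.4 N·m.
J = πd⁴/32 = π(0.0400)⁴/32 = 2.513×10^-7 m⁴.
θ = T·L/(G·J) = 499.4 × 1.16 / (17.6×10⁹ × 2.513×10^-7) = 0.1310 rad.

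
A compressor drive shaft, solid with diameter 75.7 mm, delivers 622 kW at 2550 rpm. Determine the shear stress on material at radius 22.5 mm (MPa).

16.3 MPa

ω = 2π·2550/60 = 267.0 rad/s, so T = P/ω = 622×10³ / 267.0 = 2329 N·m.
J = πd⁴/32 = π(0.0757)⁴/32 = 3.224×10^-6 m⁴.
Shear stress varies linearly with radius: τ = T·r/J = 2329 × 0.0225 / 3.224×10^-6 = 1.626×10^7 Pa.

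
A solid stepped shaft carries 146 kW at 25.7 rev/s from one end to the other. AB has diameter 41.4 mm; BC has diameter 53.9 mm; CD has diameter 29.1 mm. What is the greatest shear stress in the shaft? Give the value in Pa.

1.87e8 Pa

ω = 2π·25.7 = 161.5 rad/s, so T = P/ω = 146×10³ / 161.5 = 904.1 N·m.
Under the same torque, τ_max = 16T/(πd³) is largest where d is smallest — segment CD (d = 29.1 mm).
τ_max = 16·904.1/(π·(0.0291)³) = 1.869×10^8 Pa.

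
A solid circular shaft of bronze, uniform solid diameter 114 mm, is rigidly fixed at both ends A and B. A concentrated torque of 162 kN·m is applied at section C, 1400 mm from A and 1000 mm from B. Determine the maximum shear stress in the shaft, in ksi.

With uniform GJ and both ends fixed, compatibility θ_AC = θ_CB gives T_A·a = T_B·b, together with T_A + T_B = T₀.
T_A = T₀·b/(a+b) = 162000·1000/2400 = 67500 N·m; T_B = 94500 N·m.
τ in each portion: τ_AC = 2.32×10^8 Pa, τ_CB = 3.25×10^8 Pa; maximum is in CB.
τ_max = T_CB·r/J = 94500·0.0570/1.66×10^-5 = 3.249×10^8 Pa.

47.1 ksi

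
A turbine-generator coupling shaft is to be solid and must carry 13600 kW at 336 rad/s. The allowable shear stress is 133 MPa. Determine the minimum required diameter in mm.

116 mm

ω = 336 rad/s, so T = P/ω = 13600×10³ / 336.0 = 40480 N·m.
For a solid shaft τ_max = 16T/(πd³), so d = (16T/(π τ_allow))^(1/3) = (16·40480/(π·1.33×10^8))^(1/3) = 0.1157 m.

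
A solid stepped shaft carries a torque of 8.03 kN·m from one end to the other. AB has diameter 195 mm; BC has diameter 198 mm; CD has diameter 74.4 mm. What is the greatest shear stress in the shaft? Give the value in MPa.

Under the same torque, τ_max = 16T/(πd³) is largest where d is smallest — segment CD (d = 74.4 mm).
τ_max = 16·8030/(π·(0.0744)³) = 9.930×10^7 Pa.

99.3 MPa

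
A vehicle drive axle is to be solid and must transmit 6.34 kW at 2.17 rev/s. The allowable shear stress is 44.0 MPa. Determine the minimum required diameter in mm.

ω = 2π·2.17 = 13.63 rad/s, so T = P/ω = 6.34×10³ / 13.63 = 465.0 N·m.
For a solid shaft τ_max = 16T/(πd³), so d = (16T/(π τ_allow))^(1/3) = (16·465.0/(π·4.40×10^7))^(1/3) = 0.03776 m.

37.8 mm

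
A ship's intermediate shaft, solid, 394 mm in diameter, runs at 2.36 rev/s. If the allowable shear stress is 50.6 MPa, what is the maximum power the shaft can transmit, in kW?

J = πd⁴/32 = π(0.394)⁴/32 = 2.366×10^-3 m⁴.
T_max = τ_allow·J/r = 5.06×10^7 × 2.366×10^-3 / 0.197 = 607700 N·m.
ω = 2π·2.36 = 14.83 rad/s, so P_max = T_max·ω = 9.011×10^6 W.

9010 kW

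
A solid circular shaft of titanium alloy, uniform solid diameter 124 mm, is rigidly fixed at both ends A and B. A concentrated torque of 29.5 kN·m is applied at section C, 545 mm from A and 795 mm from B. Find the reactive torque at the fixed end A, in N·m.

With uniform GJ and both ends fixed, compatibility θ_AC = θ_CB gives T_A·a = T_B·b, together with T_A + T_B = T₀.
T_A = T₀·b/(a+b) = 29500·795/1340 = 17500 N·m; T_B = 12000 N·m.

17500 N·m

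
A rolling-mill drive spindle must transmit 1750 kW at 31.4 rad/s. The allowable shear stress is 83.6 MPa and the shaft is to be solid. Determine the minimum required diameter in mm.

ω = 31.4 rad/s, so T = P/ω = 1750×10³ / 31.40 = 55730 N·m.
For a solid shaft τ_max = 16T/(πd³), so d = (16T/(π τ_allow))^(1/3) = (16·55730/(π·8.36×10^7))^(1/3) = 0.1503 m.

150 mm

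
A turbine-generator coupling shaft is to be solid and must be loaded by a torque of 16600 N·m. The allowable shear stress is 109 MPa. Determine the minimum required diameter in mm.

91.9 mm

For a solid shaft τ_max = 16T/(πd³), so d = (16T/(π τ_allow))^(1/3) = (16·16600/(π·1.09×10^8))^(1/3) = 0.09188 m.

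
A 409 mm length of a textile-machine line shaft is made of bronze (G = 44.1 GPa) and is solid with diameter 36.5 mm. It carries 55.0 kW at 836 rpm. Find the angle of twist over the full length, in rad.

0.0334 rad

ω = 2π·836/60 = 87.55 rad/s, so T = P/ω = 55.0×10³ / 87.55 = 628.2 N·m.
J = πd⁴/32 = π(0.0365)⁴/32 = 1.742×10^-7 m⁴.
θ = T·L/(G·J) = 628.2 × 0.409 / (44.1×10⁹ × 1.742×10^-7) = 0.03344 rad.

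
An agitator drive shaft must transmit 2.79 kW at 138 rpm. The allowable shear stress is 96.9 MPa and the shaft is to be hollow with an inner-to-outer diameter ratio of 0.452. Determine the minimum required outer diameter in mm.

22.0 mm

ω = 2π·138/60 = 14.45 rad/s, so T = P/ω = 2.79×10³ / 14.45 = 193.1 N·m.
For a hollow shaft with d_i/d_o = 0.452: τ_max = 16T/(π d_o³ (1−k⁴)), so d_o = [16T/(π τ_allow (1−k⁴))]^(1/3) = [16·193.1/(π·9.69×10^7·0.9583)]^(1/3) = 0.02196 m.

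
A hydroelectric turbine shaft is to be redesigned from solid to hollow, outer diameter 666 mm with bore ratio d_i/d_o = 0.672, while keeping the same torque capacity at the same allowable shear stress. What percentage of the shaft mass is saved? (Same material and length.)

36.2 %

Equal τ_max and T ⇒ the solid shaft needs d_s³ = d_o³(1−k⁴), so d_s = 666·(1−0.672⁴)^(1/3) = 617.2 mm.
Area ratio A_h/A_s = d_o²(1−k²)/d_s² = (1−k²)/(1−k⁴)^(2/3) = 0.6385.
Mass saving = 1 − 0.6385 = 36.2 %.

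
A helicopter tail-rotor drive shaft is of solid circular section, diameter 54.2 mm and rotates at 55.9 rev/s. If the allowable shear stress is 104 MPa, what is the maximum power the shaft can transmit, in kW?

1140 kW

J = πd⁴/32 = π(0.0542)⁴/32 = 8.472×10^-7 m⁴.
T_max = τ_allow·J/r = 1.04×10^8 × 8.472×10^-7 / 0.0271 = 3251 N·m.
ω = 2π·55.9 = 351.2 rad/s, so P_max = T_max·ω = 1.142×10^6 W.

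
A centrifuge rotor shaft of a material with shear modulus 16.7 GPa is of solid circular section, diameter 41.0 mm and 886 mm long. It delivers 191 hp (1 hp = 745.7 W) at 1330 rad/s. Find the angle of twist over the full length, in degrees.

1.17°

ω = 1330 rad/s, so T = P/ω = 191×745.7 / 1330 = 107.1 N·m.
J = πd⁴/32 = π(0.0410)⁴/32 = 2.774×10^-7 m⁴.
θ = T·L/(G·J) = 107.1 × 0.886 / (16.7×10⁹ × 2.774×10^-7) = 0.02048 rad.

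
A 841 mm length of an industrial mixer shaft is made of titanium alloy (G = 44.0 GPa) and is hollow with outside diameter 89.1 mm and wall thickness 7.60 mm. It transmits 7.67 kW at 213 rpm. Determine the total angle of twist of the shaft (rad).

ω = 2π·213/60 = 22.31 rad/s, so T = P/ω = 7.67×10³ / 22.31 = 343.9 N·m.
J = π(d_o⁴ − d_i⁴)/32 = π(0.0891⁴ − 0.0739⁴)/32 = 3.259×10^-6 m⁴.
θ = T·L/(G·J) = 343.9 × 0.841 / (44.0×10⁹ × 3.259×10^-6) = 2.016×10^-3 rad.

0.00202 rad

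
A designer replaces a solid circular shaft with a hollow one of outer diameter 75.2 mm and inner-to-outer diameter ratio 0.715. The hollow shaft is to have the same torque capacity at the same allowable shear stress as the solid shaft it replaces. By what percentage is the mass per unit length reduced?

40.2 %

Equal τ_max and T ⇒ the solid shaft needs d_s³ = d_o³(1−k⁴), so d_s = 75.2·(1−0.715⁴)^(1/3) = 67.98 mm.
Area ratio A_h/A_s = d_o²(1−k²)/d_s² = (1−k²)/(1−k⁴)^(2/3) = 0.5982.
Mass saving = 1 − 0.5982 = 40.2 %.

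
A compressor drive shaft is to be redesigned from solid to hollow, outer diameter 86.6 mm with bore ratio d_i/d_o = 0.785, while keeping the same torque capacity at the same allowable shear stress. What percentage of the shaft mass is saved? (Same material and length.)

Equal τ_max and T ⇒ the solid shaft needs d_s³ = d_o³(1−k⁴), so d_s = 86.6·(1−0.785⁴)^(1/3) = 73.85 mm.
Area ratio A_h/A_s = d_o²(1−k²)/d_s² = (1−k²)/(1−k⁴)^(2/3) = 0.5277.
Mass saving = 1 − 0.5277 = 47.2 %.

47.2 %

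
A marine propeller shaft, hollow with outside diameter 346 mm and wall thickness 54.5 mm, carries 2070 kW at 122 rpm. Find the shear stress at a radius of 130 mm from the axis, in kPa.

19200 kPa

ω = 2π·122/60 = 12.78 rad/s, so T = P/ω = 2070×10³ / 12.78 = 162000 N·m.
J = π(d_o⁴ − d_i⁴)/32 = π(0.346⁴ − 0.237⁴)/32 = 1.097×10^-3 m⁴.
Shear stress varies linearly with radius: τ = T·r/J = 162000 × 0.130 / 1.097×10^-3 = 1.920×10^7 Pa.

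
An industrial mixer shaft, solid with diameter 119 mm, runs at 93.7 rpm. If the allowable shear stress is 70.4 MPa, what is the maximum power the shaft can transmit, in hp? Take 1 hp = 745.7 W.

J = πd⁴/32 = π(0.119)⁴/32 = 1.969×10^-5 m⁴.
T_max = τ_allow·J/r = 7.04×10^7 × 1.969×10^-5 / 0.0595 = 23290 N·m.
ω = 2π·93.7/60 = 9.812 rad/s, so P_max = T_max·ω = 2.286×10^5 W.

307 hp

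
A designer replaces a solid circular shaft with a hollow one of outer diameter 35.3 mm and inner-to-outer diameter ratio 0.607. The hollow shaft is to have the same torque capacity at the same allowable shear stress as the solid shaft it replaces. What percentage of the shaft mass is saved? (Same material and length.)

30.4 %

Equal τ_max and T ⇒ the solid shaft needs d_s³ = d_o³(1−k⁴), so d_s = 35.3·(1−0.607⁴)^(1/3) = 33.62 mm.
Area ratio A_h/A_s = d_o²(1−k²)/d_s² = (1−k²)/(1−k⁴)^(2/3) = 0.6961.
Mass saving = 1 − 0.6961 = 30.4 %.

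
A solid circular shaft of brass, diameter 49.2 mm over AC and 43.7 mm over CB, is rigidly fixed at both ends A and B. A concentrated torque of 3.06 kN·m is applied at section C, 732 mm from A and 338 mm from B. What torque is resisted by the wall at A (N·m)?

1300 N·m

Compatibility: T_A·a/J_AC = T_B·b/J_CB with T_A + T_B = T₀.
J_AC = 5.75×10^-7 m⁴, J_CB = 3.58×10^-7 m⁴, so T_A = T₀·(J_AC/a)/((J_AC/a)+(J_CB/b)) = 1303 N·m, T_B = 1757 N·m.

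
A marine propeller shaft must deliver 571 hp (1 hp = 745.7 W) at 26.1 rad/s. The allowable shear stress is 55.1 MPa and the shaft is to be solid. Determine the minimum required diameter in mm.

ω = 26.1 rad/s, so T = P/ω = 571×745.7 / 26.10 = 16310 N·m.
For a solid shaft τ_max = 16T/(πd³), so d = (16T/(π τ_allow))^(1/3) = (16·16310/(π·5.51×10^7))^(1/3) = 0.1147 m.

115 mm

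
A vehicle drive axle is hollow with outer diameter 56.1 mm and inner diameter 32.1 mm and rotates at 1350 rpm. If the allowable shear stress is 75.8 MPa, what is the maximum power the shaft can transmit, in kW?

332 kW

J = π(d_o⁴ − d_i⁴)/32 = π(0.0561⁴ − 0.0321⁴)/32 = 8.682×10^-7 m⁴.
T_max = τ_allow·J/r = 7.58×10^7 × 8.682×10^-7 / 0.0281 = 2346 N·m.
ω = 2π·1350/60 = 141.4 rad/s, so P_max = T_max·ω = 3.317×10^5 W.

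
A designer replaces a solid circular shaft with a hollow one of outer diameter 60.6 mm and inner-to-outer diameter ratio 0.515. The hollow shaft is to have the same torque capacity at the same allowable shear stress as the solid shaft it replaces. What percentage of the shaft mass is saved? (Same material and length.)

22.9 %

Equal τ_max and T ⇒ the solid shaft needs d_s³ = d_o³(1−k⁴), so d_s = 60.6·(1−0.515⁴)^(1/3) = 59.14 mm.
Area ratio A_h/A_s = d_o²(1−k²)/d_s² = (1−k²)/(1−k⁴)^(2/3) = 0.7714.
Mass saving = 1 − 0.7714 = 22.9 %.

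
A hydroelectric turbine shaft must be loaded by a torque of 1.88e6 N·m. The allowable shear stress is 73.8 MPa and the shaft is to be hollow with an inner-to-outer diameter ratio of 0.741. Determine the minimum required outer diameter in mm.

571 mm

For a hollow shaft with d_i/d_o = 0.741: τ_max = 16T/(π d_o³ (1−k⁴)), so d_o = [16T/(π τ_allow (1−k⁴))]^(1/3) = [16·1.880e6/(π·7.38×10^7·0.6985)]^(1/3) = 0.5706 m.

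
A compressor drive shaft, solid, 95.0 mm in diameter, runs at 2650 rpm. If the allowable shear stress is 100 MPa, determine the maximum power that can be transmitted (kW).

4670 kW

J = πd⁴/32 = π(0.0950)⁴/32 = 7.996×10^-6 m⁴.
T_max = τ_allow·J/r = 1.00×10^8 × 7.996×10^-6 / 0.0475 = 16830 N·m.
ω = 2π·2650/60 = 277.5 rad/s, so P_max = T_max·ω = 4.672×10^6 W.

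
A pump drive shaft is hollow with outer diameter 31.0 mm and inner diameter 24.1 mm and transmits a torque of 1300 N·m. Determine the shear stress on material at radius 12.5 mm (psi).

41000 psi

J = π(d_o⁴ − d_i⁴)/32 = π(0.0310⁴ − 0.0241⁴)/32 = 5.755×10^-8 m⁴.
Shear stress varies linearly with radius: τ = T·r/J = 1300 × 0.0125 / 5.755×10^-8 = 2.824×10^8 Pa.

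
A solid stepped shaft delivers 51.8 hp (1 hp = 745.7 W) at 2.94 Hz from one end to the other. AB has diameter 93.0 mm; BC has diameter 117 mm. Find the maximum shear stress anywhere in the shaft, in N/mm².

13.2 N/mm²

ω = 2π·2.94 = 18.47 rad/s, so T = P/ω = 51.8×745.7 / 18.47 = 2091 N·m.
Under the same torque, τ_max = 16T/(πd³) is largest where d is smallest — segment AB (d = 93.0 mm).
τ_max = 16·2091/(π·(0.0930)³) = 1.324×10^7 Pa.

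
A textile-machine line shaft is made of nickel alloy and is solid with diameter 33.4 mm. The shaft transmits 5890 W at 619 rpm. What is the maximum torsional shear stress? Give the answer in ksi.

ω = 2π·619/60 = 64.82 rad/s, so T = P/ω = 5890 / 64.82 = 90.86 N·m.
J = πd⁴/32 = π(0.0334)⁴/32 = 1.222×10^-7 m⁴.
τ_max = T·r/J = 90.86 × 0.0167 / 1.222×10^-7 = 1.242×10^7 Pa.

1.80 ksi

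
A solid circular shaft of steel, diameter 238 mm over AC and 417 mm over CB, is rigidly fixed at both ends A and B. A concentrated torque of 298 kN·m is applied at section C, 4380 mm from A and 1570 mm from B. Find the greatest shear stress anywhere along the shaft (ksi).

2.92 ksi

Compatibility: T_A·a/J_AC = T_B·b/J_CB with T_A + T_B = T₀.
J_AC = 3.15×10^-4 m⁴, J_CB = 2.97×10^-3 m⁴, so T_A = T₀·(J_AC/a)/((J_AC/a)+(J_CB/b)) = 10920 N·m, T_B = 287100 N·m.
τ in each portion: τ_AC = 4.13×10^6 Pa, τ_CB = 2.02×10^7 Pa; maximum is in CB.
τ_max = T_CB·r/J = 287100·0.208/2.97×10^-3 = 2.016×10^7 Pa.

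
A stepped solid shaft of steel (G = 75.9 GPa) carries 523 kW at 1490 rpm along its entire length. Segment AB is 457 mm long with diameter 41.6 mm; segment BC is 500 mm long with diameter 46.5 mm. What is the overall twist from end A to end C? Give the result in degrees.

ω = 2π·1490/60 = 156.0 rad/s, so T = P/ω = 523×10³ / 156.0 = 3352 N·m.
J_AB = π(0.0416)⁴/32 = 2.94×10^-7 m⁴; J_BC = π(0.0465)⁴/32 = 4.59×10^-7 m⁴.
θ = (T/G)·Σ L_i/J_i = (3352/75.9×10⁹)·(0.457/2.94×10^-7 + 0.500/4.59×10^-7) = 0.1167 rad.

6.69°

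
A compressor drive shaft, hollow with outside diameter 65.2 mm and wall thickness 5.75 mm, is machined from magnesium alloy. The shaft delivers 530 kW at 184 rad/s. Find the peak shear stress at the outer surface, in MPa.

98.0 MPa

ω = 184 rad/s, so T = P/ω = 530×10³ / 184.0 = 2880 N·m.
J = π(d_o⁴ − d_i⁴)/32 = π(0.0652⁴ − 0.0537⁴)/32 = 9.578×10^-7 m⁴.
τ_max = T·r/J = 2880 × 0.0326 / 9.578×10^-7 = 9.804×10^7 Pa.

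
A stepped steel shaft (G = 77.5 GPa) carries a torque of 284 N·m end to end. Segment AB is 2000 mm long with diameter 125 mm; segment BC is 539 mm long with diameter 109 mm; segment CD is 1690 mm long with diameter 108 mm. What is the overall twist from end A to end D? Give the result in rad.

9.12e-4 rad

J_AB = π(0.125)⁴/32 = 2.40×10^-5 m⁴; J_BC = π(0.109)⁴/32 = 1.39×10^-5 m⁴; J_CD = π(0.108)⁴/32 = 1.34×10^-5 m⁴.
θ = (T/G)·Σ L_i/J_i = (284.0/77.5×10⁹)·(2.00/2.40×10^-5 + 0.539/1.39×10^-5 + 1.69/1.34×10^-5) = 9.120×10^-4 rad.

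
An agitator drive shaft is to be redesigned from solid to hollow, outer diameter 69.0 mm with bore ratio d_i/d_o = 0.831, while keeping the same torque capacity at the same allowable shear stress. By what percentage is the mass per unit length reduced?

Equal τ_max and T ⇒ the solid shaft needs d_s³ = d_o³(1−k⁴), so d_s = 69.0·(1−0.831⁴)^(1/3) = 55.60 mm.
Area ratio A_h/A_s = d_o²(1−k²)/d_s² = (1−k²)/(1−k⁴)^(2/3) = 0.4766.
Mass saving = 1 − 0.4766 = 52.3 %.

52.3 %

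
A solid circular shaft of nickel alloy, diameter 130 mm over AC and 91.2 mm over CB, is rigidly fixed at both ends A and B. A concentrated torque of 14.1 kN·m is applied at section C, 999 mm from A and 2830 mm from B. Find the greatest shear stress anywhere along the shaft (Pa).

3.01e7 Pa

Compatibility: T_A·a/J_AC = T_B·b/J_CB with T_A + T_B = T₀.
J_AC = 2.80×10^-5 m⁴, J_CB = 6.79×10^-6 m⁴, so T_A = T₀·(J_AC/a)/((J_AC/a)+(J_CB/b)) = 12990 N·m, T_B = 1111 N·m.
τ in each portion: τ_AC = 3.01×10^7 Pa, τ_CB = 7.46×10^6 Pa; maximum is in AC.
τ_max = T_AC·r/J = 12990·0.0650/2.80×10^-5 = 3.011×10^7 Pa.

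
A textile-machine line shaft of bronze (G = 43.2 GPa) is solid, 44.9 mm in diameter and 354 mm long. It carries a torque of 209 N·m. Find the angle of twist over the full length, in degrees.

J = πd⁴/32 = π(0.0449)⁴/32 = 3.990×10^-7 m⁴.
θ = T·L/(G·J) = 209.0 × 0.354 / (43.2×10⁹ × 3.990×10^-7) = 4.292×10^-3 rad.

0.246°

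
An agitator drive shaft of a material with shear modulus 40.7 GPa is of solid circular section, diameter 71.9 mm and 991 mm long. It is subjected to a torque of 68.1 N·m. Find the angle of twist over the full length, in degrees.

J = πd⁴/32 = π(0.0719)⁴/32 = 2.624×10^-6 m⁴.
θ = T·L/(G·J) = 68.10 × 0.991 / (40.7×10⁹ × 2.624×10^-6) = 6.320×10^-4 rad.

0.0362°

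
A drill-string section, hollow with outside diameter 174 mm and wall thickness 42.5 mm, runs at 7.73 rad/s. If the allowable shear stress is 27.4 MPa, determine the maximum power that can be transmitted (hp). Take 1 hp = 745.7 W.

J = π(d_o⁴ − d_i⁴)/32 = π(0.174⁴ − 0.0890⁴)/32 = 8.383×10^-5 m⁴.
T_max = τ_allow·J/r = 2.74×10^7 × 8.383×10^-5 / 0.0870 = 26400 N·m.
ω = 7.73 rad/s, so P_max = T_max·ω = 2.041×10^5 W.

274 hp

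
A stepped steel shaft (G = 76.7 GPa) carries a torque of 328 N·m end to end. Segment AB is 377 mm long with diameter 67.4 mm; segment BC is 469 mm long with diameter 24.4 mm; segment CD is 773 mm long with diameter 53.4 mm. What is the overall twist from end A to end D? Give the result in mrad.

62.6 mrad

J_AB = π(0.0674)⁴/32 = 2.03×10^-6 m⁴; J_BC = π(0.0244)⁴/32 = 3.48×10^-8 m⁴; J_CD = π(0.0534)⁴/32 = 7.98×10^-7 m⁴.
θ = (T/G)·Σ L_i/J_i = (328.0/76.7×10⁹)·(0.377/2.03×10^-6 + 0.469/3.48×10^-8 + 0.773/7.98×10^-7) = 0.06257 rad.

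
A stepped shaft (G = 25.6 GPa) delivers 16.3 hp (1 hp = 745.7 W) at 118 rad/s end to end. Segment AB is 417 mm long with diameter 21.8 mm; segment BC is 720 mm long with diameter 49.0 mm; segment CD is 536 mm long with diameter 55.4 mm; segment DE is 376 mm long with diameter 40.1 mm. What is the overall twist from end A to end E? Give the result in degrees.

ω = 118 rad/s, so T = P/ω = 16.3×745.7 / 118.0 = 103.0 N·m.
J_AB = π(0.0218)⁴/32 = 2.22×10^-8 m⁴; J_BC = π(0.0490)⁴/32 = 5.66×10^-7 m⁴; J_CD = π(0.0554)⁴/32 = 9.25×10^-7 m⁴; J_DE = π(0.0401)⁴/32 = 2.54×10^-7 m⁴.
θ = (T/G)·Σ L_i/J_i = (103.0/25.6×10⁹)·(0.417/2.22×10^-8 + 0.720/5.66×10^-7 + 0.536/9.25×10^-7 + 0.376/2.54×10^-7) = 0.08908 rad.

5.10°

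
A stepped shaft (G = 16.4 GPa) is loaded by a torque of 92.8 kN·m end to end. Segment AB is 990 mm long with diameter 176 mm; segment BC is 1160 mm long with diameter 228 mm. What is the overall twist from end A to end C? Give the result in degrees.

4.82°

J_AB = π(0.176)⁴/32 = 9.42×10^-5 m⁴; J_BC = π(0.228)⁴/32 = 2.65×10^-4 m⁴.
θ = (T/G)·Σ L_i/J_i = (92800/16.4×10⁹)·(0.990/9.42×10^-5 + 1.16/2.65×10^-4) = 0.08421 rad.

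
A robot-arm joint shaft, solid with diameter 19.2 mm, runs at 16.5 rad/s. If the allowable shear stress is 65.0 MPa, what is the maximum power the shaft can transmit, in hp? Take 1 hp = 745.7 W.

2.00 hp

J = πd⁴/32 = π(0.0192)⁴/32 = 1.334×10^-8 m⁴.
T_max = τ_allow·J/r = 6.50×10^7 × 1.334×10^-8 / 0.00960 = 90.33 N·m.
ω = 16.5 rad/s, so P_max = T_max·ω = 1490 W.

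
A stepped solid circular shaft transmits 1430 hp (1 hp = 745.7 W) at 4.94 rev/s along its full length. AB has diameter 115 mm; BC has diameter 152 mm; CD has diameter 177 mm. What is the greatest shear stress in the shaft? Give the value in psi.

ω = 2π·4.94 = 31.04 rad/s, so T = P/ω = 1430×745.7 / 31.04 = 34360 N·m.
Under the same torque, τ_max = 16T/(πd³) is largest where d is smallest — segment AB (d = 115 mm).
τ_max = 16·34360/(π·(0.115)³) = 1.150×10^8 Pa.

16700 psi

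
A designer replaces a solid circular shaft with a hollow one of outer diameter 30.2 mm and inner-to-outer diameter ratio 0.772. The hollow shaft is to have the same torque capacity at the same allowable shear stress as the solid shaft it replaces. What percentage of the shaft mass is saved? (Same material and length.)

Equal τ_max and T ⇒ the solid shaft needs d_s³ = d_o³(1−k⁴), so d_s = 30.2·(1−0.772⁴)^(1/3) = 26.09 mm.
Area ratio A_h/A_s = d_o²(1−k²)/d_s² = (1−k²)/(1−k⁴)^(2/3) = 0.5413.
Mass saving = 1 − 0.5413 = 45.9 %.

45.9 %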